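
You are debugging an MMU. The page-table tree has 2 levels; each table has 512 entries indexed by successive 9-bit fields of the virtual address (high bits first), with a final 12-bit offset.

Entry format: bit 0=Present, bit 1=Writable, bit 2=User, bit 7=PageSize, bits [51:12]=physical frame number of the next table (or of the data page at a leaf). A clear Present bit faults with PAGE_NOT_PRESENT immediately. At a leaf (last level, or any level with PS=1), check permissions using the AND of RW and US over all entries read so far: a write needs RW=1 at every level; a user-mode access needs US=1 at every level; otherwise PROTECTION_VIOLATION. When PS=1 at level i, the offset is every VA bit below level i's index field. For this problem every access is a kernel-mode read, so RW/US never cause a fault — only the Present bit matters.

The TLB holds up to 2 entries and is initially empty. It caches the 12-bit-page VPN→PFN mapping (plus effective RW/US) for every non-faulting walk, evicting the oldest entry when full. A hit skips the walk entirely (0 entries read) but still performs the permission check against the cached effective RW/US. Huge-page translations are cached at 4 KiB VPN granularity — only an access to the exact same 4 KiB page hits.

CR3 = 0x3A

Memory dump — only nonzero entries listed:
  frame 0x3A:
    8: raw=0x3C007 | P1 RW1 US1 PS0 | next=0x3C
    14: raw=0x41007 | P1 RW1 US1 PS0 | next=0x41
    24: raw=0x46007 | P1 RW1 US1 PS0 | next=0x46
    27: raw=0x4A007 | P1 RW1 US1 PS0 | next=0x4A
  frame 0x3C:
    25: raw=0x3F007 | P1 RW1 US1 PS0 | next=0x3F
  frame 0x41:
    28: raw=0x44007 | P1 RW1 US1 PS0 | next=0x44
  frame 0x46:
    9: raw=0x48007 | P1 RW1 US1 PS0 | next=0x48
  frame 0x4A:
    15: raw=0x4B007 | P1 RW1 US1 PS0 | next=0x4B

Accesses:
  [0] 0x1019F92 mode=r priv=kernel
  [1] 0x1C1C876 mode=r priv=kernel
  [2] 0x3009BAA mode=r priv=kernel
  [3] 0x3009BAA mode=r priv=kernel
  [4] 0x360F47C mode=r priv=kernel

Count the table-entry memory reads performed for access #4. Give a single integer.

Trace:
#0 VA=0x1019F92 (r,kernel):
  [0] read 0x3A idx=8: raw=0x3C007 flags P=1 W=1 U=1 S=0
  [1] read 0x3C idx=25: raw=0x3F007 flags P=1 W=1 U=1 S=0
  ⇒ phys 0x3FF92  [2 reads]
#1 VA=0x1C1C876 (r,kernel):
  [0] read 0x3A idx=14: raw=0x41007 flags P=1 W=1 U=1 S=0
  [1] read 0x41 idx=28: raw=0x44007 flags P=1 W=1 U=1 S=0
  ⇒ phys 0x44876  [2 reads]
#2 VA=0x3009BAA (r,kernel):
  [0] read 0x3A idx=24: raw=0x46007 flags P=1 W=1 U=1 S=0
  [1] read 0x46 idx=9: raw=0x48007 flags P=1 W=1 U=1 S=0
  ⇒ phys 0x48BAA  [2 reads]
#3 VA=0x3009BAA (r,kernel):
  TLB hit vpn=0x3009 → PA=0x48BAA
#4 VA=0x360F47C (r,kernel):
  [0] read 0x3A idx=27: raw=0x4A007 flags P=1 W=1 U=1 S=0
  [1] read 0x4A idx=15: raw=0x4B007 flags P=1 W=1 U=1 S=0
  ⇒ phys 0x4B47C  [2 reads]

Entries read for #4: 2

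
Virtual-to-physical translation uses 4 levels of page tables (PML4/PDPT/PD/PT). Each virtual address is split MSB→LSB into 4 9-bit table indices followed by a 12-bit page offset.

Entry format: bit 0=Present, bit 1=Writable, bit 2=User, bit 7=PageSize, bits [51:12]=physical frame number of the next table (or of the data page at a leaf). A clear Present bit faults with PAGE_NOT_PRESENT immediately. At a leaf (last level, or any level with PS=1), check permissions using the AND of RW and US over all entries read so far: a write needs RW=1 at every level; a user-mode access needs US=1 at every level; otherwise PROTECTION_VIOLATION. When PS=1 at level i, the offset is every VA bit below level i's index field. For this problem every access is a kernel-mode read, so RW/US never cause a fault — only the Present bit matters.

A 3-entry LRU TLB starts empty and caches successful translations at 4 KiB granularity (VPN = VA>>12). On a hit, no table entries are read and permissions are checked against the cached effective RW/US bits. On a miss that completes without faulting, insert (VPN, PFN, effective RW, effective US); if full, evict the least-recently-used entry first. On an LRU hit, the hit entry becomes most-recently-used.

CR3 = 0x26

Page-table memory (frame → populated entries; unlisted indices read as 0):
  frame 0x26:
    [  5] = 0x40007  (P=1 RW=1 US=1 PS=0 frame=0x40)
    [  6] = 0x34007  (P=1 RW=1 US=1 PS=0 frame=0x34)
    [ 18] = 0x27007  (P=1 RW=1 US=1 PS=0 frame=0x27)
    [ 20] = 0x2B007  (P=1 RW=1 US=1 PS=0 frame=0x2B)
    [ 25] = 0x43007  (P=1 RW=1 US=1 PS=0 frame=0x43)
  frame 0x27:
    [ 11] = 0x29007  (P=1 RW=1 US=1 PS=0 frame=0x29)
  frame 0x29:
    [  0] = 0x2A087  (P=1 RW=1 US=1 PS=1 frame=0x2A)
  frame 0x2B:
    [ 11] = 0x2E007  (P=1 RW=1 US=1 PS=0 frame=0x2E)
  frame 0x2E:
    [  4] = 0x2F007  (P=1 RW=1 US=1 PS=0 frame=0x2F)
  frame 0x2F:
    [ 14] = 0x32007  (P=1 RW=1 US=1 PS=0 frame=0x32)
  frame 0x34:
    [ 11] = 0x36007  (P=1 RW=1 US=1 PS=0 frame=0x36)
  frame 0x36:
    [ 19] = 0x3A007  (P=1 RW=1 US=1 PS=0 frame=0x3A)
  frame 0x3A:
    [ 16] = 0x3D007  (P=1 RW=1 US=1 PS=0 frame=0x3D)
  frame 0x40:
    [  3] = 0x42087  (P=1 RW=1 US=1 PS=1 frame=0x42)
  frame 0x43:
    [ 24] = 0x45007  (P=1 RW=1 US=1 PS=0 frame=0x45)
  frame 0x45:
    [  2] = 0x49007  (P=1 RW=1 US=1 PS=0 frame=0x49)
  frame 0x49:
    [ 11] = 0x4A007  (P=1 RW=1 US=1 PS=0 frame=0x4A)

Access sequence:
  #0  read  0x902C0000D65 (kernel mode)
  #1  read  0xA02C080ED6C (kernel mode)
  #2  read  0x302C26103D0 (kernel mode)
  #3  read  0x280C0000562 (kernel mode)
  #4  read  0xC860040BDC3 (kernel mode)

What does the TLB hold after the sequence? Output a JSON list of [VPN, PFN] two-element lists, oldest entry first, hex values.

Trace:
#0 VA=0x902C0000D65 (r,kernel):
  [0] read 0x26 idx=18: raw=0x27007 flags P=1 W=1 U=1 S=0
  [1] read 0x27 idx=11: raw=0x29007 flags P=1 W=1 U=1 S=0
  [2] read 0x29 idx=0: raw=0x2A087 flags P=1 W=1 U=1 S=1
  → PA=0x2AD65 (huge @L2)  (3 entries read)
#1 VA=0xA02C080ED6C (r,kernel):
  [0] read 0x26 idx=20: raw=0x2B007 flags P=1 W=1 U=1 S=0
  [1] read 0x2B idx=11: raw=0x2E007 flags P=1 W=1 U=1 S=0
  [2] read 0x2E idx=4: raw=0x2F007 flags P=1 W=1 U=1 S=0
  [3] read 0x2F idx=14: raw=0x32007 flags P=1 W=1 U=1 S=0
  → PA=0x32D6C  (4 entries read)
#2 VA=0x302C26103D0 (r,kernel):
  [0] read 0x26 idx=6: raw=0x34007 flags P=1 W=1 U=1 S=0
  [1] read 0x34 idx=11: raw=0x36007 flags P=1 W=1 U=1 S=0
  [2] read 0x36 idx=19: raw=0x3A007 flags P=1 W=1 U=1 S=0
  [3] read 0x3A idx=16: raw=0x3D007 flags P=1 W=1 U=1 S=0
  → PA=0x3D3D0  (4 entries read)
#3 VA=0x280C0000562 (r,kernel):
  [0] read 0x26 idx=5: raw=0x40007 flags P=1 W=1 U=1 S=0
  [1] read 0x40 idx=3: raw=0x42087 flags P=1 W=1 U=1 S=1
  → PA=0x42562 (huge @L1)  (2 entries read)
#4 VA=0xC860040BDC3 (r,kernel):
  [0] read 0x26 idx=25: raw=0x43007 flags P=1 W=1 U=1 S=0
  [1] read 0x43 idx=24: raw=0x45007 flags P=1 W=1 U=1 S=0
  [2] read 0x45 idx=2: raw=0x49007 flags P=1 W=1 U=1 S=0
  [3] read 0x49 idx=11: raw=0x4A007 flags P=1 W=1 U=1 S=0
  → PA=0x4ADC3  (4 entries read)

TLB: [["0x302C2610", "0x3D"], ["0x280C0000", "0x42"], ["0xC860040B", "0x4A"]]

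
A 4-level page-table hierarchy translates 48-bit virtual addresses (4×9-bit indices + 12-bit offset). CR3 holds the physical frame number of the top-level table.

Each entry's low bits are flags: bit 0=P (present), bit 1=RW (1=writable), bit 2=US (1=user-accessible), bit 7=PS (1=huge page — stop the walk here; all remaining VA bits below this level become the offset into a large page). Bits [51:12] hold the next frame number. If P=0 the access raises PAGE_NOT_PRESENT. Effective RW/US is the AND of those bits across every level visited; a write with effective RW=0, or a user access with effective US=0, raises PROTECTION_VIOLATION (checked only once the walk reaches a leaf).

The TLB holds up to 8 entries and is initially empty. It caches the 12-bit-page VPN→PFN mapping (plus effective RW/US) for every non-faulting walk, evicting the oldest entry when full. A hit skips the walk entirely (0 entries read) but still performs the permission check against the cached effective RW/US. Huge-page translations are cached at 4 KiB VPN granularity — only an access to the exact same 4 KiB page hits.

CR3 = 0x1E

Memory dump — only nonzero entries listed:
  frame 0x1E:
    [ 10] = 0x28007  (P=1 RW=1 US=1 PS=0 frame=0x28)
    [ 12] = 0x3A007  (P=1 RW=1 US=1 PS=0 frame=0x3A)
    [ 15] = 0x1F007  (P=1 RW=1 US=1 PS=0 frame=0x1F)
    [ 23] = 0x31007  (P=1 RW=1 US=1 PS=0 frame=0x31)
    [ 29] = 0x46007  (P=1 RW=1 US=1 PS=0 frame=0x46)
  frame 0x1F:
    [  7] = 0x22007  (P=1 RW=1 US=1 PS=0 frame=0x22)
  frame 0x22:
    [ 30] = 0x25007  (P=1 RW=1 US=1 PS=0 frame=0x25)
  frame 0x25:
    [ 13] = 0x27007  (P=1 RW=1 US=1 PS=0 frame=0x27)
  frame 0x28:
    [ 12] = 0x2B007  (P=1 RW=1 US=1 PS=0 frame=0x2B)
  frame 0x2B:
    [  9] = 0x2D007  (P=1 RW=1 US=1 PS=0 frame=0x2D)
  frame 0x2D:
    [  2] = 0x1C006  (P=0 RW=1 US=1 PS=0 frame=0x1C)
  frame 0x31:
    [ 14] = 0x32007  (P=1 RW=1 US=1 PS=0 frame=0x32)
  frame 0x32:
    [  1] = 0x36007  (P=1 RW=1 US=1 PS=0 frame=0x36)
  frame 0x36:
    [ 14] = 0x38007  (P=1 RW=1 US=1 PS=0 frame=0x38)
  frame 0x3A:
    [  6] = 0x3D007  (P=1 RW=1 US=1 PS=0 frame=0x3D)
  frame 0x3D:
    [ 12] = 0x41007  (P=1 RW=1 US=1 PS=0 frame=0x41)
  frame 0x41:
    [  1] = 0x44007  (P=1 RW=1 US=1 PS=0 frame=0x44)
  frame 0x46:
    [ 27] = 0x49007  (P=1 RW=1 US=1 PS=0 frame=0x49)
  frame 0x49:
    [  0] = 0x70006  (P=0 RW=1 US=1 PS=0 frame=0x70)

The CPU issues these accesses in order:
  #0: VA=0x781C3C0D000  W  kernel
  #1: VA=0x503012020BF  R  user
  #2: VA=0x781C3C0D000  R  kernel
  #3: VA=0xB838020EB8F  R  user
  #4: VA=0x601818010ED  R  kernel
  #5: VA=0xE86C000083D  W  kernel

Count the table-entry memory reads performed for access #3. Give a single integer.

Trace:
#0 VA=0x781C3C0D000 (w,kernel):
  lvl0: tbl 0x1E, slot 15 ⇒ 0x1F007 (P1/RW1/US1/PS0)
  lvl1: tbl 0x1F, slot 7 ⇒ 0x22007 (P1/RW1/US1/PS0)
  lvl2: tbl 0x22, slot 30 ⇒ 0x25007 (P1/RW1/US1/PS0)
  lvl3: tbl 0x25, slot 13 ⇒ 0x27007 (P1/RW1/US1/PS0)
  ⇒ phys 0x27000  [4 reads]
#1 VA=0x503012020BF (r,user):
  lvl0: tbl 0x1E, slot 10 ⇒ 0x28007 (P1/RW1/US1/PS0)
  lvl1: tbl 0x28, slot 12 ⇒ 0x2B007 (P1/RW1/US1/PS0)
  lvl2: tbl 0x2B, slot 9 ⇒ 0x2D007 (P1/RW1/US1/PS0)
  lvl3: tbl 0x2D, slot 2 ⇒ 0x1C006 (P0/RW1/US1/PS0)
  ✗ PAGE_NOT_PRESENT  [4 reads]
#2 VA=0x781C3C0D000 (r,kernel):
  TLB hit vpn=0x781C3C0D → PA=0x27000
#3 VA=0xB838020EB8F (r,user):
  lvl0: tbl 0x1E, slot 23 ⇒ 0x31007 (P1/RW1/US1/PS0)
  lvl1: tbl 0x31, slot 14 ⇒ 0x32007 (P1/RW1/US1/PS0)
  lvl2: tbl 0x32, slot 1 ⇒ 0x36007 (P1/RW1/US1/PS0)
  lvl3: tbl 0x36, slot 14 ⇒ 0x38007 (P1/RW1/US1/PS0)
  ⇒ phys 0x38B8F  [4 reads]
#4 VA=0x601818010ED (r,kernel):
  lvl0: tbl 0x1E, slot 12 ⇒ 0x3A007 (P1/RW1/US1/PS0)
  lvl1: tbl 0x3A, slot 6 ⇒ 0x3D007 (P1/RW1/US1/PS0)
  lvl2: tbl 0x3D, slot 12 ⇒ 0x41007 (P1/RW1/US1/PS0)
  lvl3: tbl 0x41, slot 1 ⇒ 0x44007 (P1/RW1/US1/PS0)
  ⇒ phys 0x440ED  [4 reads]
#5 VA=0xE86C000083D (w,kernel):
  lvl0: tbl 0x1E, slot 29 ⇒ 0x46007 (P1/RW1/US1/PS0)
  lvl1: tbl 0x46, slot 27 ⇒ 0x49007 (P1/RW1/US1/PS0)
  lvl2: tbl 0x49, slot 0 ⇒ 0x70006 (P0/RW1/US1/PS0)
  ✗ PAGE_NOT_PRESENT  [3 reads]

Entries read for #3: 4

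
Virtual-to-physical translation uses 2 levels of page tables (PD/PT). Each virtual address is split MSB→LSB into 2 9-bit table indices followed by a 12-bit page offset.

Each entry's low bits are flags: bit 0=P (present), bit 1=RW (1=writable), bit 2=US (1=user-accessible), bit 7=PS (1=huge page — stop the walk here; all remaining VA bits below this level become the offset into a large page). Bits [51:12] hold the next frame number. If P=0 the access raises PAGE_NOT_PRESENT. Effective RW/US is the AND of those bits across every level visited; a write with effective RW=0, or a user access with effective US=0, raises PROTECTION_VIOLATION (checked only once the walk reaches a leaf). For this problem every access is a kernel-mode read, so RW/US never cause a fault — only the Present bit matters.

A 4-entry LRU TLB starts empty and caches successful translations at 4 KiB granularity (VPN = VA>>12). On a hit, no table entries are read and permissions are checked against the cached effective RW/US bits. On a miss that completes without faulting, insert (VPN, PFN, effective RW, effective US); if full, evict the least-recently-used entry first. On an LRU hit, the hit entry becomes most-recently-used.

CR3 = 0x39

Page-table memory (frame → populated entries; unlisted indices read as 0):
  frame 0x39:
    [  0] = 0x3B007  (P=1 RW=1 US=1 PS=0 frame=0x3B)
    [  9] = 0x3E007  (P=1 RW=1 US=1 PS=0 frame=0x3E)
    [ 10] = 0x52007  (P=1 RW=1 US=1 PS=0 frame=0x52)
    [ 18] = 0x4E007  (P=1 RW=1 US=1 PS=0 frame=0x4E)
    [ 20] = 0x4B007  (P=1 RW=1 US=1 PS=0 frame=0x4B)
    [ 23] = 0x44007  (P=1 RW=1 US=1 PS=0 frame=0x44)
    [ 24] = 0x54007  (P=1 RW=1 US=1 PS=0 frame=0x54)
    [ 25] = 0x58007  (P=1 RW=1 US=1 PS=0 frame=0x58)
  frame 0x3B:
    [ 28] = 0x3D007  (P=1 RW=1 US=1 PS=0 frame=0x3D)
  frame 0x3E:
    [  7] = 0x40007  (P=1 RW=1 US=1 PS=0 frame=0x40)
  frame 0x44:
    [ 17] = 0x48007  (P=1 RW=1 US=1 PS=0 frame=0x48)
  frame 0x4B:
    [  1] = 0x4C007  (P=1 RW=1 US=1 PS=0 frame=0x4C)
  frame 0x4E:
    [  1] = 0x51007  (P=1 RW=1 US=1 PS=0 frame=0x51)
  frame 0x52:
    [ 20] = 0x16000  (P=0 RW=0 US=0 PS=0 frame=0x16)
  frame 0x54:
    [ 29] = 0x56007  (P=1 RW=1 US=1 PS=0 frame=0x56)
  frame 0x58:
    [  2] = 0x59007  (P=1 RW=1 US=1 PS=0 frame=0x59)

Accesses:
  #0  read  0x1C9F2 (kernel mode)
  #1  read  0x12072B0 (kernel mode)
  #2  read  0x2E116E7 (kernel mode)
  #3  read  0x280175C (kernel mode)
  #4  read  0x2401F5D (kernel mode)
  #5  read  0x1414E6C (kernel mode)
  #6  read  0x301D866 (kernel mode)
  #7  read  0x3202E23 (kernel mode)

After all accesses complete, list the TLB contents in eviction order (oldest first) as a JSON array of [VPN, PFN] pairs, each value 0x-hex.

Per-access translation:
#0 VA=0x1C9F2 (r,kernel):
  L0 @0x39[0] → 0x3B007  P=1,RW=1,US=1,PS=0
  L1 @0x3B[28] → 0x3D007  P=1,RW=1,US=1,PS=0
  → PA=0x3D9F2  (2 entries read)
#1 VA=0x12072B0 (r,kernel):
  L0 @0x39[9] → 0x3E007  P=1,RW=1,US=1,PS=0
  L1 @0x3E[7] → 0x40007  P=1,RW=1,US=1,PS=0
  → PA=0x402B0  (2 entries read)
#2 VA=0x2E116E7 (r,kernel):
  L0 @0x39[23] → 0x44007  P=1,RW=1,US=1,PS=0
  L1 @0x44[17] → 0x48007  P=1,RW=1,US=1,PS=0
  → PA=0x486E7  (2 entries read)
#3 VA=0x280175C (r,kernel):
  L0 @0x39[20] → 0x4B007  P=1,RW=1,US=1,PS=0
  L1 @0x4B[1] → 0x4C007  P=1,RW=1,US=1,PS=0
  → PA=0x4C75C  (2 entries read)
#4 VA=0x2401F5D (r,kernel):
  L0 @0x39[18] → 0x4E007  P=1,RW=1,US=1,PS=0
  L1 @0x4E[1] → 0x51007  P=1,RW=1,US=1,PS=0
  → PA=0x51F5D  (2 entries read)
#5 VA=0x1414E6C (r,kernel):
  L0 @0x39[10] → 0x52007  P=1,RW=1,US=1,PS=0
  L1 @0x52[20] → 0x16000  P=0,RW=0,US=0,PS=0
  ✗ PAGE_NOT_PRESENT  [2 reads]
#6 VA=0x301D866 (r,kernel):
  L0 @0x39[24] → 0x54007  P=1,RW=1,US=1,PS=0
  L1 @0x54[29] → 0x56007  P=1,RW=1,US=1,PS=0
  → PA=0x56866  (2 entries read)
#7 VA=0x3202E23 (r,kernel):
  L0 @0x39[25] → 0x58007  P=1,RW=1,US=1,PS=0
  L1 @0x58[2] → 0x59007  P=1,RW=1,US=1,PS=0
  → PA=0x59E23  (2 entries read)

TLB: [["0x2801", "0x4C"], ["0x2401", "0x51"], ["0x301D", "0x56"], ["0x3202", "0x59"]]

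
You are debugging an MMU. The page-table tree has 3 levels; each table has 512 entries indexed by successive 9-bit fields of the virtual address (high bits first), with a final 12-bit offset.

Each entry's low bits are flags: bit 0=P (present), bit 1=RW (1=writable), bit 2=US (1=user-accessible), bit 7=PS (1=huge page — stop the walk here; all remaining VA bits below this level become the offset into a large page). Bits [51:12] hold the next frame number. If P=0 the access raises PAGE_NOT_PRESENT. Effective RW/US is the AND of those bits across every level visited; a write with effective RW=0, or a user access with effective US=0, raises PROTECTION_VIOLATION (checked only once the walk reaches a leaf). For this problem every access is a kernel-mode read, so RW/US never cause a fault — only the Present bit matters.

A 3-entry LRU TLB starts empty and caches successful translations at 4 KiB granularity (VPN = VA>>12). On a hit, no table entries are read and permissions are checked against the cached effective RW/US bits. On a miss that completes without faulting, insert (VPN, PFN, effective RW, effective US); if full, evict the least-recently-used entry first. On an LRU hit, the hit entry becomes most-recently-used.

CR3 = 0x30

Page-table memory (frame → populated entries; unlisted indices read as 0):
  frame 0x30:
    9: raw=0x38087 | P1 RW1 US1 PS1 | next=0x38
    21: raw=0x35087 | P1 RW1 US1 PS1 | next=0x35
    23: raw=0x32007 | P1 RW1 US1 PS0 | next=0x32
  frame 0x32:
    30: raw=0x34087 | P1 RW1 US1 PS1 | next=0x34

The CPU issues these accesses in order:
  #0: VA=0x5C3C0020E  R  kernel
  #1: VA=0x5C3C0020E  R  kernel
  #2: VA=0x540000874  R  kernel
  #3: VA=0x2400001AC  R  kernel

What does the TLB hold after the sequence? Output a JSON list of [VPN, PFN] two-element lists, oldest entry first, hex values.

Trace:
#0 VA=0x5C3C0020E (r,kernel):
  [0] read 0x30 idx=23: raw=0x32007 flags P=1 W=1 U=1 S=0
  [1] read 0x32 idx=30: raw=0x34087 flags P=1 W=1 U=1 S=1
  ⇒ phys 0x3420E (huge @L1)  [2 reads]
#1 VA=0x5C3C0020E (r,kernel):
  TLB hit vpn=0x5C3C00 → PA=0x3420E
#2 VA=0x540000874 (r,kernel):
  [0] read 0x30 idx=21: raw=0x35087 flags P=1 W=1 U=1 S=1
  ⇒ phys 0x35874 (huge @L0)  [1 reads]
#3 VA=0x2400001AC (r,kernel):
  [0] read 0x30 idx=9: raw=0x38087 flags P=1 W=1 U=1 S=1
  ⇒ phys 0x381AC (huge @L0)  [1 reads]

TLB: [["0x5C3C00", "0x34"], ["0x540000", "0x35"], ["0x240000", "0x38"]]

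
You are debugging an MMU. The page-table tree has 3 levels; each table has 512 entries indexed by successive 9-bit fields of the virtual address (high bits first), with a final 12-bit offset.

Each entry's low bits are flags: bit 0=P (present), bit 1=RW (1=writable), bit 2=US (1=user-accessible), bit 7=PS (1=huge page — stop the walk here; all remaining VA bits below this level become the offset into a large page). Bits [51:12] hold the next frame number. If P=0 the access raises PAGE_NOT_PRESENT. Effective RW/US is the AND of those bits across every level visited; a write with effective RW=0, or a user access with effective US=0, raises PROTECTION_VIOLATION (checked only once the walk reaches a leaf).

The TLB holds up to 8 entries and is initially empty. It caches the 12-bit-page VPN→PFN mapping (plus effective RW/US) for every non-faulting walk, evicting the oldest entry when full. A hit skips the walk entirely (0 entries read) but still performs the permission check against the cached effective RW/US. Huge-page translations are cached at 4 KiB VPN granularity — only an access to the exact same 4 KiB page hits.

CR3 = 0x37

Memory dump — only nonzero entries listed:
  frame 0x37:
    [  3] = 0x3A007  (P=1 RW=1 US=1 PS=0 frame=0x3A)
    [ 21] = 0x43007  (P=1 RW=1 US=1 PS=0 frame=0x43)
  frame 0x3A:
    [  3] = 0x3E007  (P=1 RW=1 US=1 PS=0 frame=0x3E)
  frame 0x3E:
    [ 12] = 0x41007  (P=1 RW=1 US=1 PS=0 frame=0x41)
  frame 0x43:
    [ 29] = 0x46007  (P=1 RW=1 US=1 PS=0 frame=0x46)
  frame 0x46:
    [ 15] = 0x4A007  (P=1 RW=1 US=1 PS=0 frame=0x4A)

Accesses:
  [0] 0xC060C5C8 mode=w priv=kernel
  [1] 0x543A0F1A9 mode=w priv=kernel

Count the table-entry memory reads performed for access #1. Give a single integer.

Per-access translation:
#0 VA=0xC060C5C8 (w,kernel):
  L0: frame=0x37 idx=3 entry=0x3A007 [P=1 RW=1 US=1 PS=0]
  L1: frame=0x3A idx=3 entry=0x3E007 [P=1 RW=1 US=1 PS=0]
  L2: frame=0x3E idx=12 entry=0x41007 [P=1 RW=1 US=1 PS=0]
  ✓ 0x415C8  — 3 lookups
#1 VA=0x543A0F1A9 (w,kernel):
  L0: frame=0x37 idx=21 entry=0x43007 [P=1 RW=1 US=1 PS=0]
  L1: frame=0x43 idx=29 entry=0x46007 [P=1 RW=1 US=1 PS=0]
  L2: frame=0x46 idx=15 entry=0x4A007 [P=1 RW=1 US=1 PS=0]
  ✓ 0x4A1A9  — 3 lookups

Entries read for #1: 3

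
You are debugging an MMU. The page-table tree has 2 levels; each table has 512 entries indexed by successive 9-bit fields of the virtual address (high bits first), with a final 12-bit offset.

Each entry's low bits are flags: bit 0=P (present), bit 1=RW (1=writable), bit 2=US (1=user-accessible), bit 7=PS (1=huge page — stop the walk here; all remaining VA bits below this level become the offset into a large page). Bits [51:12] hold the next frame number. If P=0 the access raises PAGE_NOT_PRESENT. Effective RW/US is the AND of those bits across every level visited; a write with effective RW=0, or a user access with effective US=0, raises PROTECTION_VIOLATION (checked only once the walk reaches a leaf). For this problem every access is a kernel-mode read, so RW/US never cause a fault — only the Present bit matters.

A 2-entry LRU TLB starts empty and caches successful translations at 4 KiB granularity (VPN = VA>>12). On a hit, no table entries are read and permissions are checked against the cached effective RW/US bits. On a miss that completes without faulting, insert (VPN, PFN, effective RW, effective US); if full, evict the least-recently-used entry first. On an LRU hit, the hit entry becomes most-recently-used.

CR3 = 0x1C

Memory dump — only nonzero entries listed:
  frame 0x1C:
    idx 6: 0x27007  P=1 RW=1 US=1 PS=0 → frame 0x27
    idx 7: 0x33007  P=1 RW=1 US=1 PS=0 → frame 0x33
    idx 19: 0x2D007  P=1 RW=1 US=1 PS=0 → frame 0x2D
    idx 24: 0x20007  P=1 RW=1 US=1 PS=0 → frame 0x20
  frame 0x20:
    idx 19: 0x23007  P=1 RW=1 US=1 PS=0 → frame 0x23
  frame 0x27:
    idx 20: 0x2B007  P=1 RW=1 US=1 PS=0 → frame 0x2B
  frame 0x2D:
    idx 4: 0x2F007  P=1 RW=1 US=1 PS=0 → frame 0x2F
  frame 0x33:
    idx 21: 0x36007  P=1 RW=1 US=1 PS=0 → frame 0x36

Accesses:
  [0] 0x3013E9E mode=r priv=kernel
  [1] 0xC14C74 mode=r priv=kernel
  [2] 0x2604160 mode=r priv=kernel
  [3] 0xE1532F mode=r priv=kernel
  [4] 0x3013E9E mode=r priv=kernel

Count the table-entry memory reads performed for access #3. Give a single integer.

Per-access translation:
#0 VA=0x3013E9E (r,kernel):
  lvl0: tbl 0x1C, slot 24 ⇒ 0x20007 (P1/RW1/US1/PS0)
  lvl1: tbl 0x20, slot 19 ⇒ 0x23007 (P1/RW1/US1/PS0)
  ⇒ phys 0x23E9E  [2 reads]
#1 VA=0xC14C74 (r,kernel):
  lvl0: tbl 0x1C, slot 6 ⇒ 0x27007 (P1/RW1/US1/PS0)
  lvl1: tbl 0x27, slot 20 ⇒ 0x2B007 (P1/RW1/US1/PS0)
  ⇒ phys 0x2BC74  [2 reads]
#2 VA=0x2604160 (r,kernel):
  lvl0: tbl 0x1C, slot 19 ⇒ 0x2D007 (P1/RW1/US1/PS0)
  lvl1: tbl 0x2D, slot 4 ⇒ 0x2F007 (P1/RW1/US1/PS0)
  ⇒ phys 0x2F160  [2 reads]
#3 VA=0xE1532F (r,kernel):
  lvl0: tbl 0x1C, slot 7 ⇒ 0x33007 (P1/RW1/US1/PS0)
  lvl1: tbl 0x33, slot 21 ⇒ 0x36007 (P1/RW1/US1/PS0)
  ⇒ phys 0x3632F  [2 reads]
#4 VA=0x3013E9E (r,kernel):
  lvl0: tbl 0x1C, slot 24 ⇒ 0x20007 (P1/RW1/US1/PS0)
  lvl1: tbl 0x20, slot 19 ⇒ 0x23007 (P1/RW1/US1/PS0)
  ⇒ phys 0x23E9E  [2 reads]

Entries read for #3: 2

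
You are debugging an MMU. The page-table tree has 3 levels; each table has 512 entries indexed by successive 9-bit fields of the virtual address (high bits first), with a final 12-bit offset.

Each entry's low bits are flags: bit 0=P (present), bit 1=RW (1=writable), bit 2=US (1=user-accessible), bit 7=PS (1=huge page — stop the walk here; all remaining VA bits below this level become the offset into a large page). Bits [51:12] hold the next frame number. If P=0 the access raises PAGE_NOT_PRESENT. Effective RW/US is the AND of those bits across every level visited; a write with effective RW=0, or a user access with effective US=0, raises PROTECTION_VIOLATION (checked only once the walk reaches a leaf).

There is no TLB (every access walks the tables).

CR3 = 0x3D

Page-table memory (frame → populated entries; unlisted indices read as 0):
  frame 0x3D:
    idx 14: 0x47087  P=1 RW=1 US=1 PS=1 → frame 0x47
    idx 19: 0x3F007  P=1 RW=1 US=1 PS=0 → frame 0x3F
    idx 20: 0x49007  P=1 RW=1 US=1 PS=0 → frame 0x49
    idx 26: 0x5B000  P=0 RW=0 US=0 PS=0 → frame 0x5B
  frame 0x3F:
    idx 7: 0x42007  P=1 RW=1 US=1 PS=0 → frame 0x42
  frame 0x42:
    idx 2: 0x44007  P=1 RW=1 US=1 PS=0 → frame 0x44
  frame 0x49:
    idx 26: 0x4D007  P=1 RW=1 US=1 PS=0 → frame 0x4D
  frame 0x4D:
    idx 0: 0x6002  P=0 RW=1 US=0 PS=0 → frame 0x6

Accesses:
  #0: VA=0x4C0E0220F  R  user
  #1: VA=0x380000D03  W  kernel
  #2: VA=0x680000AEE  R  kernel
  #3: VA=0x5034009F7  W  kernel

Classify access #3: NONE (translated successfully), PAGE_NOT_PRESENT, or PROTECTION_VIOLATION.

Walk each access:
#0 VA=0x4C0E0220F (r,user):
  lvl0: tbl 0x3D, slot 19 ⇒ 0x3F007 (P1/RW1/US1/PS0)
  lvl1: tbl 0x3F, slot 7 ⇒ 0x42007 (P1/RW1/US1/PS0)
  lvl2: tbl 0x42, slot 2 ⇒ 0x44007 (P1/RW1/US1/PS0)
  ⇒ phys 0x4420F  [3 reads]
#1 VA=0x380000D03 (w,kernel):
  lvl0: tbl 0x3D, slot 14 ⇒ 0x47087 (P1/RW1/US1/PS1)
  ⇒ phys 0x47D03 (huge @L0)  [1 reads]
#2 VA=0x680000AEE (r,kernel):
  lvl0: tbl 0x3D, slot 26 ⇒ 0x5B000 (P0/RW0/US0/PS0)
  ⇒ fault: PAGE_NOT_PRESENT  — 1 lookups
#3 VA=0x5034009F7 (w,kernel):
  lvl0: tbl 0x3D, slot 20 ⇒ 0x49007 (P1/RW1/US1/PS0)
  lvl1: tbl 0x49, slot 26 ⇒ 0x4D007 (P1/RW1/US1/PS0)
  lvl2: tbl 0x4D, slot 0 ⇒ 0x6002 (P0/RW1/US0/PS0)
  ⇒ fault: PAGE_NOT_PRESENT  — 3 lookups

Access #3 fault: PAGE_NOT_PRESENT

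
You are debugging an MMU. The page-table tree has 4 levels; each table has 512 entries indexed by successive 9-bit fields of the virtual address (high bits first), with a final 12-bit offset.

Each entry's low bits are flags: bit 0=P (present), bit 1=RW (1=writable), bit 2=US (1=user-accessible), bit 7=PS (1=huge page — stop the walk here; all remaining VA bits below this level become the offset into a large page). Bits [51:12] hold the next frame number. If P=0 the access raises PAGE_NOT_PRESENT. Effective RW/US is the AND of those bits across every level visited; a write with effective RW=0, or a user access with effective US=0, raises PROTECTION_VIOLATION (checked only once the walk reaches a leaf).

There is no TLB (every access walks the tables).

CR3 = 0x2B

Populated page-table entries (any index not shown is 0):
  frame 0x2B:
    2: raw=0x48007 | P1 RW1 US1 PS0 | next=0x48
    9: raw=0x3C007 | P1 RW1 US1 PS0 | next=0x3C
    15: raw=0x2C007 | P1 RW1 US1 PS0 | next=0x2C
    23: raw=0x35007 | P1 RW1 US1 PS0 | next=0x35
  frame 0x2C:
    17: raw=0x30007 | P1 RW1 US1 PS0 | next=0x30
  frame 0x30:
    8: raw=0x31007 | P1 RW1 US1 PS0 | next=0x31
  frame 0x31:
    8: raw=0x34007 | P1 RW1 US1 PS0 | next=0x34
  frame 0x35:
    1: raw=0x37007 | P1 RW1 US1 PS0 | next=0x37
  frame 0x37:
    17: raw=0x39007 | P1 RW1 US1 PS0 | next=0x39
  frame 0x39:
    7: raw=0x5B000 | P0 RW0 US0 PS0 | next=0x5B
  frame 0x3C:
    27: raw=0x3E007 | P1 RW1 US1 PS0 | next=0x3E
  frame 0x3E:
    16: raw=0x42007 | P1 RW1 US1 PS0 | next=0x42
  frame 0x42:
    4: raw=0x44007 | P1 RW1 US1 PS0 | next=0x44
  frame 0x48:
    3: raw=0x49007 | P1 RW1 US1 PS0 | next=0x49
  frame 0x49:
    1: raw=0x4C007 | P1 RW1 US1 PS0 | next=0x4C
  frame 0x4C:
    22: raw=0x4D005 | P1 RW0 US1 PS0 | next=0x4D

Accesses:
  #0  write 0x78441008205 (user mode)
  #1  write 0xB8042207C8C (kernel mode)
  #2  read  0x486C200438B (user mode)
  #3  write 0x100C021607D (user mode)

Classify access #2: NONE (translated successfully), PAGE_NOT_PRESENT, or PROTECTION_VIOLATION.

Trace:
#0 VA=0x78441008205 (w,user):
  lvl0: tbl 0x2B, slot 15 ⇒ 0x2C007 (P1/RW1/US1/PS0)
  lvl1: tbl 0x2C, slot 17 ⇒ 0x30007 (P1/RW1/US1/PS0)
  lvl2: tbl 0x30, slot 8 ⇒ 0x31007 (P1/RW1/US1/PS0)
  lvl3: tbl 0x31, slot 8 ⇒ 0x34007 (P1/RW1/US1/PS0)
  → PA=0x34205  (4 entries read)
#1 VA=0xB8042207C8C (w,kernel):
  lvl0: tbl 0x2B, slot 23 ⇒ 0x35007 (P1/RW1/US1/PS0)
  lvl1: tbl 0x35, slot 1 ⇒ 0x37007 (P1/RW1/US1/PS0)
  lvl2: tbl 0x37, slot 17 ⇒ 0x39007 (P1/RW1/US1/PS0)
  lvl3: tbl 0x39, slot 7 ⇒ 0x5B000 (P0/RW0/US0/PS0)
  ✗ PAGE_NOT_PRESENT  [4 reads]
#2 VA=0x486C200438B (r,user):
  lvl0: tbl 0x2B, slot 9 ⇒ 0x3C007 (P1/RW1/US1/PS0)
  lvl1: tbl 0x3C, slot 27 ⇒ 0x3E007 (P1/RW1/US1/PS0)
  lvl2: tbl 0x3E, slot 16 ⇒ 0x42007 (P1/RW1/US1/PS0)
  lvl3: tbl 0x42, slot 4 ⇒ 0x44007 (P1/RW1/US1/PS0)
  → PA=0x4438B  (4 entries read)
#3 VA=0x100C021607D (w,user):
  lvl0: tbl 0x2B, slot 2 ⇒ 0x48007 (P1/RW1/US1/PS0)
  lvl1: tbl 0x48, slot 3 ⇒ 0x49007 (P1/RW1/US1/PS0)
  lvl2: tbl 0x49, slot 1 ⇒ 0x4C007 (P1/RW1/US1/PS0)
  lvl3: tbl 0x4C, slot 22 ⇒ 0x4D005 (P1/RW0/US1/PS0)
  ✗ PROTECTION_VIOLATION  [4 reads]

Access #2 fault: NONE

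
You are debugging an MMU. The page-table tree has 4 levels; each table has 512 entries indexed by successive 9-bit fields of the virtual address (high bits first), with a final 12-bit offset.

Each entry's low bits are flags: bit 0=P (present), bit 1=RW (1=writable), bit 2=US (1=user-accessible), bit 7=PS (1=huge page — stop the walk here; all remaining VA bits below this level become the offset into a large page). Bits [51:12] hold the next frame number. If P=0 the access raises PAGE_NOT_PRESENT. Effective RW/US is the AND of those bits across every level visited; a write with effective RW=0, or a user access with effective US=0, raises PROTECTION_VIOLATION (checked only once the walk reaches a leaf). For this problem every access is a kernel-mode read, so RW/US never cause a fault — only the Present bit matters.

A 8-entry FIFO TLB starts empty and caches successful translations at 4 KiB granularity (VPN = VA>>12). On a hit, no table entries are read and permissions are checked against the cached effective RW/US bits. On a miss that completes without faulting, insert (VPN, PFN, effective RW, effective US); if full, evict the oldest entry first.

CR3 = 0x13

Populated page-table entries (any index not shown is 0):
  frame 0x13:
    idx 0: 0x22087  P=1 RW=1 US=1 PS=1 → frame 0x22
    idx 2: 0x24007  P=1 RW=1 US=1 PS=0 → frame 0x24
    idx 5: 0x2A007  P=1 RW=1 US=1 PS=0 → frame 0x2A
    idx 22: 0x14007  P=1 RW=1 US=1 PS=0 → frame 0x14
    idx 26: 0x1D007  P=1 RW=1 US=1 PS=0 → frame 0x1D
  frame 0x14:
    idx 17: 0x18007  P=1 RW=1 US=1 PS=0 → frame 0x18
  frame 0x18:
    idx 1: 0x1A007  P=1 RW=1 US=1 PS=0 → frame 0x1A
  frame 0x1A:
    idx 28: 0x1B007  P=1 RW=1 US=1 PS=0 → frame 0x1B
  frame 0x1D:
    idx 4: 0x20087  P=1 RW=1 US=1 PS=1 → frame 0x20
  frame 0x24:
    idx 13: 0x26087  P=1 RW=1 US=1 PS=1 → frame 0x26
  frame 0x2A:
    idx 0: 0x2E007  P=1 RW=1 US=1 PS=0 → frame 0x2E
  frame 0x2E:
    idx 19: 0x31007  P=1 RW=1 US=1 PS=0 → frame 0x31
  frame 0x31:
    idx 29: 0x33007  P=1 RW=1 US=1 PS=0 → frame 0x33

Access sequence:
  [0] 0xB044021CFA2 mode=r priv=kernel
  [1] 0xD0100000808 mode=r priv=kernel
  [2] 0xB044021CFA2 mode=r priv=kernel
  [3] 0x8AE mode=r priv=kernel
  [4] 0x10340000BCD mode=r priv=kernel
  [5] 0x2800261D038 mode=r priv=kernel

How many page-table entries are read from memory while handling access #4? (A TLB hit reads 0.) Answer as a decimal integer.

Trace:
#0 VA=0xB044021CFA2 (r,kernel):
  [0] read 0x13 idx=22: raw=0x14007 flags P=1 W=1 U=1 S=0
  [1] read 0x14 idx=17: raw=0x18007 flags P=1 W=1 U=1 S=0
  [2] read 0x18 idx=1: raw=0x1A007 flags P=1 W=1 U=1 S=0
  [3] read 0x1A idx=28: raw=0x1B007 flags P=1 W=1 U=1 S=0
  ⇒ phys 0x1BFA2  [4 reads]
#1 VA=0xD0100000808 (r,kernel):
  [0] read 0x13 idx=26: raw=0x1D007 flags P=1 W=1 U=1 S=0
  [1] read 0x1D idx=4: raw=0x20087 flags P=1 W=1 U=1 S=1
  ⇒ phys 0x20808 (huge @L1)  [2 reads]
#2 VA=0xB044021CFA2 (r,kernel):
  TLB hit vpn=0xB044021C → PA=0x1BFA2
#3 VA=0x8AE (r,kernel):
  [0] read 0x13 idx=0: raw=0x22087 flags P=1 W=1 U=1 S=1
  ⇒ phys 0x228AE (huge @L0)  [1 reads]
#4 VA=0x10340000BCD (r,kernel):
  [0] read 0x13 idx=2: raw=0x24007 flags P=1 W=1 U=1 S=0
  [1] read 0x24 idx=13: raw=0x26087 flags P=1 W=1 U=1 S=1
  ⇒ phys 0x26BCD (huge @L1)  [2 reads]
#5 VA=0x2800261D038 (r,kernel):
  [0] read 0x13 idx=5: raw=0x2A007 flags P=1 W=1 U=1 S=0
  [1] read 0x2A idx=0: raw=0x2E007 flags P=1 W=1 U=1 S=0
  [2] read 0x2E idx=19: raw=0x31007 flags P=1 W=1 U=1 S=0
  [3] read 0x31 idx=29: raw=0x33007 flags P=1 W=1 U=1 S=0
  ⇒ phys 0x33038  [4 reads]

Entries read for #4: 2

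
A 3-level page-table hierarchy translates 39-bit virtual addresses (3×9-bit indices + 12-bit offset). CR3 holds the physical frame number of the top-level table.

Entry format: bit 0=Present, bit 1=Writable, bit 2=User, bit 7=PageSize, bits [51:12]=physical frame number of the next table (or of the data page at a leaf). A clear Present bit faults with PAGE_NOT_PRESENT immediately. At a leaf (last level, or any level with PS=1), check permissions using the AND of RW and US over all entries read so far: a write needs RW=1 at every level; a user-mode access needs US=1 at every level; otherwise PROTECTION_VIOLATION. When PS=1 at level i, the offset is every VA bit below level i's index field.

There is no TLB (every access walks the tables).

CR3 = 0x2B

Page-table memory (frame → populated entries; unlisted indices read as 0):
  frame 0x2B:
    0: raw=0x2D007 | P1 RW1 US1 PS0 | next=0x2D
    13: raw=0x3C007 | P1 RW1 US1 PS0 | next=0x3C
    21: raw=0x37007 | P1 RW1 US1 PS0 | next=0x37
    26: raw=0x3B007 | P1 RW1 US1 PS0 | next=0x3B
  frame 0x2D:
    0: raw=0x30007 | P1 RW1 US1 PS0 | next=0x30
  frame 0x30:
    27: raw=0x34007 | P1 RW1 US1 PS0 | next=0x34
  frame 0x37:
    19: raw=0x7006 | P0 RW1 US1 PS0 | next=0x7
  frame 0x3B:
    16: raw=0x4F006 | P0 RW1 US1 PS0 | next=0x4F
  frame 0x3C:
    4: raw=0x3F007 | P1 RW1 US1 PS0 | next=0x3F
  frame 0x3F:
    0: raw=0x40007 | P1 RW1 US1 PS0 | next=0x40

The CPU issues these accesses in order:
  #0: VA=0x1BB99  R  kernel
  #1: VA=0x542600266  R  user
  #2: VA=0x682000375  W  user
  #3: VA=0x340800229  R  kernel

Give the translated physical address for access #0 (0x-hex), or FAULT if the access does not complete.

Walk each access:
#0 VA=0x1BB99 (r,kernel):
  [0] read 0x2B idx=0: raw=0x2D007 flags P=1 W=1 U=1 S=0
  [1] read 0x2D idx=0: raw=0x30007 flags P=1 W=1 U=1 S=0
  [2] read 0x30 idx=27: raw=0x34007 flags P=1 W=1 U=1 S=0
  ✓ 0x34B99  — 3 lookups
#1 VA=0x542600266 (r,user):
  [0] read 0x2B idx=21: raw=0x37007 flags P=1 W=1 U=1 S=0
  [1] read 0x37 idx=19: raw=0x7006 flags P=0 W=1 U=1 S=0
  ✗ PAGE_NOT_PRESENT  [2 reads]
#2 VA=0x682000375 (w,user):
  [0] read 0x2B idx=26: raw=0x3B007 flags P=1 W=1 U=1 S=0
  [1] read 0x3B idx=16: raw=0x4F006 flags P=0 W=1 U=1 S=0
  ✗ PAGE_NOT_PRESENT  [2 reads]
#3 VA=0x340800229 (r,kernel):
  [0] read 0x2B idx=13: raw=0x3C007 flags P=1 W=1 U=1 S=0
  [1] read 0x3C idx=4: raw=0x3F007 flags P=1 W=1 U=1 S=0
  [2] read 0x3F idx=0: raw=0x40007 flags P=1 W=1 U=1 S=0
  ✓ 0x40229  — 3 lookups

Access #0 PA: 0x34B99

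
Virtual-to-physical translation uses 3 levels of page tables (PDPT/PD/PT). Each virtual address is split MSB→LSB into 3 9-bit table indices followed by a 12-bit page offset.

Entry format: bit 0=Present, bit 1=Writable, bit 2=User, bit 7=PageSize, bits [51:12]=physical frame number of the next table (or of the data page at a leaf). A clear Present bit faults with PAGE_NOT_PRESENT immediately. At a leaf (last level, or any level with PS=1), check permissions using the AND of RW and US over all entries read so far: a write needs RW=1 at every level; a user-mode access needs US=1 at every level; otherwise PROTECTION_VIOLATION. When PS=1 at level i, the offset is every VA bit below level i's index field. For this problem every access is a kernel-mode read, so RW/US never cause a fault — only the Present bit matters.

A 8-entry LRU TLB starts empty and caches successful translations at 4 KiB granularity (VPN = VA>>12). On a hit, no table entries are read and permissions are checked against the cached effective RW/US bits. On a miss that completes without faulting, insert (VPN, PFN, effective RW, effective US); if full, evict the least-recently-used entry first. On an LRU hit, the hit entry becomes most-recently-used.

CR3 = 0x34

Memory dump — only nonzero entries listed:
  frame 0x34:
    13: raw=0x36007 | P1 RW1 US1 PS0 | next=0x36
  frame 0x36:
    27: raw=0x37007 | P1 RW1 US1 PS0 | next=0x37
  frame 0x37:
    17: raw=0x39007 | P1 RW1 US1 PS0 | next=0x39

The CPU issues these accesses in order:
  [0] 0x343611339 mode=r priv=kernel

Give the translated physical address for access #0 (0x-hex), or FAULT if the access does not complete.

Walk each access:
#0 VA=0x343611339 (r,kernel):
  [0] read 0x34 idx=13: raw=0x36007 flags P=1 W=1 U=1 S=0
  [1] read 0x36 idx=27: raw=0x37007 flags P=1 W=1 U=1 S=0
  [2] read 0x37 idx=17: raw=0x39007 flags P=1 W=1 U=1 S=0
  → PA=0x39339  (3 entries read)

Access #0 PA: 0x39339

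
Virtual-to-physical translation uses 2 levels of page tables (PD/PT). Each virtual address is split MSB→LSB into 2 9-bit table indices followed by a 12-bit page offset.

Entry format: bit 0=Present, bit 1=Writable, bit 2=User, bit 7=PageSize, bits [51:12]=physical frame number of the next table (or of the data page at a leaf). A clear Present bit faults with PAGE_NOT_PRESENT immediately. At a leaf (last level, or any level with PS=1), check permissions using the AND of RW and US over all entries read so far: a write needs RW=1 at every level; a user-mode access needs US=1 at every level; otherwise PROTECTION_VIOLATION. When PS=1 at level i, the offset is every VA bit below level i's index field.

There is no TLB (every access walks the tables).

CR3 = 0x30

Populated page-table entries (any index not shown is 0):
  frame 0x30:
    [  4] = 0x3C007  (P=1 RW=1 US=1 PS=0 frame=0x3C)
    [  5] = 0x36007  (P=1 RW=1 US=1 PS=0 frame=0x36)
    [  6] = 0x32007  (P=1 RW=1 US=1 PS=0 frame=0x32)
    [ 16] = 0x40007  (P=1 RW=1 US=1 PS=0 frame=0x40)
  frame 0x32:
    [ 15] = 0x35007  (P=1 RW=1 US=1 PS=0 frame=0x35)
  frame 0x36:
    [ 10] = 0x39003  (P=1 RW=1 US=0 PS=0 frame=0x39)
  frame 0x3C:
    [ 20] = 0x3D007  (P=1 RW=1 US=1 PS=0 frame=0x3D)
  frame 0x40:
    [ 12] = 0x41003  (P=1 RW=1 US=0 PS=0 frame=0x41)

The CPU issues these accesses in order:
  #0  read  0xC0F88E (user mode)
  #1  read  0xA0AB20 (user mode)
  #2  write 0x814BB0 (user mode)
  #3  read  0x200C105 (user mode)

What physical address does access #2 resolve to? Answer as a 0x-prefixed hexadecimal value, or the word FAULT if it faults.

Trace:
#0 VA=0xC0F88E (r,user):
  L0: frame=0x30 idx=6 entry=0x32007 [P=1 RW=1 US=1 PS=0]
  L1: frame=0x32 idx=15 entry=0x35007 [P=1 RW=1 US=1 PS=0]
  ✓ 0x3588E  — 2 lookups
#1 VA=0xA0AB20 (r,user):
  L0: frame=0x30 idx=5 entry=0x36007 [P=1 RW=1 US=1 PS=0]
  L1: frame=0x36 idx=10 entry=0x39003 [P=1 RW=1 US=0 PS=0]
  ✗ PROTECTION_VIOLATION  [2 reads]
#2 VA=0x814BB0 (w,user):
  L0: frame=0x30 idx=4 entry=0x3C007 [P=1 RW=1 US=1 PS=0]
  L1: frame=0x3C idx=20 entry=0x3D007 [P=1 RW=1 US=1 PS=0]
  ✓ 0x3DBB0  — 2 lookups
#3 VA=0x200C105 (r,user):
  L0: frame=0x30 idx=16 entry=0x40007 [P=1 RW=1 US=1 PS=0]
  L1: frame=0x40 idx=12 entry=0x41003 [P=1 RW=1 US=0 PS=0]
  ✗ PROTECTION_VIOLATION  [2 reads]

Access #2 PA: 0x3DBB0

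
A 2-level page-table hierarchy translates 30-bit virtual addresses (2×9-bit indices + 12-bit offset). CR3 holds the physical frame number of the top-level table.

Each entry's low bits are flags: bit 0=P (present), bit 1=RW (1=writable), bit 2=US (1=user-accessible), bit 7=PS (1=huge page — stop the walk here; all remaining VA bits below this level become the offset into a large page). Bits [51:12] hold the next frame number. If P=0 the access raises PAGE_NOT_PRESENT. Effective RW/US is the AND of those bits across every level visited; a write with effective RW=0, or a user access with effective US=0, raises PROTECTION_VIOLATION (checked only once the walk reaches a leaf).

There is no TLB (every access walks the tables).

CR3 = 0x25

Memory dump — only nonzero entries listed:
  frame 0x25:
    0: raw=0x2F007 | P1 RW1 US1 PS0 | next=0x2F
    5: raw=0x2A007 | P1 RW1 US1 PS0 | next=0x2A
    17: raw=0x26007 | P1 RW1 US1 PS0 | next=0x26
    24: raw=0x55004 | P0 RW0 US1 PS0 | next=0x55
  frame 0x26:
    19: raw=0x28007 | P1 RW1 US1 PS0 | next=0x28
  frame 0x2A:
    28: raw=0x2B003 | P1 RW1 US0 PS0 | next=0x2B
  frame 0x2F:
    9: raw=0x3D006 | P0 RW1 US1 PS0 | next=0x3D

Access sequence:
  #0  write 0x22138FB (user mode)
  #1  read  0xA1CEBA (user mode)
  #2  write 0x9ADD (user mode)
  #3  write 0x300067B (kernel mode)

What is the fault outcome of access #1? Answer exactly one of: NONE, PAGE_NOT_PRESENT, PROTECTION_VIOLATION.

Per-access translation:
#0 VA=0x22138FB (w,user):
  L0 @0x25[17] → 0x26007  P=1,RW=1,US=1,PS=0
  L1 @0x26[19] → 0x28007  P=1,RW=1,US=1,PS=0
  → PA=0x288FB  (2 entries read)
#1 VA=0xA1CEBA (r,user):
  L0 @0x25[5] → 0x2A007  P=1,RW=1,US=1,PS=0
  L1 @0x2A[28] → 0x2B003  P=1,RW=1,US=0,PS=0
  → PROTECTION_VIOLATION  (2 entries read)
#2 VA=0x9ADD (w,user):
  L0 @0x25[0] → 0x2F007  P=1,RW=1,US=1,PS=0
  L1 @0x2F[9] → 0x3D006  P=0,RW=1,US=1,PS=0
  → PAGE_NOT_PRESENT  (2 entries read)
#3 VA=0x300067B (w,kernel):
  L0 @0x25[24] → 0x55004  P=0,RW=0,US=1,PS=0
  → PAGE_NOT_PRESENT  (1 entries read)

Access #1 fault: PROTECTION_VIOLATION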